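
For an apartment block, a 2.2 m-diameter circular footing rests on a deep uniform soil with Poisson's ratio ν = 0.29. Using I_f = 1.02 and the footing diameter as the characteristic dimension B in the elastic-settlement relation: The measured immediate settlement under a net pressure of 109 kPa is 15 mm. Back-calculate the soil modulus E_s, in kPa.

E_s ≈ 14900 kPa

S_e = q·B·(1−ν²)/E_s · I_f  ⇒  E_s = q·B·(1−ν²)·I_f / S_e.
E_s = 109 × 2.2 × 0.9159 × 1.02 / 0.015 = 14940 kPa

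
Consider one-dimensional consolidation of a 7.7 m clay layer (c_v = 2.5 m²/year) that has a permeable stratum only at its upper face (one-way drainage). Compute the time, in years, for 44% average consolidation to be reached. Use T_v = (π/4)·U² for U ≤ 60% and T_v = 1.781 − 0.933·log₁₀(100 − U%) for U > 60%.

t ≈ 3.61 years

Drainage path length: H_d = H = 7.7 m (single drainage).
U ≤ 60%: T_v = (π/4)·U² = (π/4)×0.44² = 0.15205.
t = T_v·H_d²/c_v = 0.15205×7.7²/2.5 = 3.606 years.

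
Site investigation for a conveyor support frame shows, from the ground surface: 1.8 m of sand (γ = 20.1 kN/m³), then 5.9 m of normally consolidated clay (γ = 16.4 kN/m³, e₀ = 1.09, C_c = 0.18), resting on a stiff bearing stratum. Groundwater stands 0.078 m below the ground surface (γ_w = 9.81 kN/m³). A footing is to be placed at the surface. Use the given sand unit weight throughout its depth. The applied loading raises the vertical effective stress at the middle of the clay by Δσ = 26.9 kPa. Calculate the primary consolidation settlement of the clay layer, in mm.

Mid-depth of clay below the ground surface: z = 1.8 + 5.9/2 = 4.75 m.
Total vertical stress at mid-clay: σ_v = 20.1×1.8 + 16.4×2.95 = 84.56 kPa.
Pore pressure: u = 9.81×(4.75 − 0.078) = 45.832 kPa.
Initial effective stress: σ'_0 = σ_v − u = 84.56 − 45.832 = 38.728 kPa.
Final effective stress: σ'_f = σ'_0 + Δσ = 38.728 + 26.9 = 65.628 kPa.
Normally consolidated clay, so the full stress increment lies on the virgin compression line:
S_c = C_c·H/(1+e₀)·log₁₀(σ'_f/σ'_0) = 0.18×5.9/(1+1.09)×log₁₀(65.628/38.728)
    = 0.50813 × 0.22906 = 0.1164 m

S_c ≈ 116 mm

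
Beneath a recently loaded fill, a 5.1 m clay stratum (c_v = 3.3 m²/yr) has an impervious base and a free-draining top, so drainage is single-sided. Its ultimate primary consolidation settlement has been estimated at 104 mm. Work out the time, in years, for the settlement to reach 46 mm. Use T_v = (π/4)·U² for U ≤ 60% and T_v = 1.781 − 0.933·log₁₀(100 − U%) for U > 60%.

Drainage path length: H_d = H = 5.1 m (single drainage).
U = S(t)/S_ult = 46/104 = 0.4423.
U ≤ 60%: T_v = (π/4)·U² = (π/4)×0.44231² = 0.15365.
t = T_v·H_d²/c_v = 0.15365×5.1²/3.3 = 1.211 years.

t ≈ 1.21 years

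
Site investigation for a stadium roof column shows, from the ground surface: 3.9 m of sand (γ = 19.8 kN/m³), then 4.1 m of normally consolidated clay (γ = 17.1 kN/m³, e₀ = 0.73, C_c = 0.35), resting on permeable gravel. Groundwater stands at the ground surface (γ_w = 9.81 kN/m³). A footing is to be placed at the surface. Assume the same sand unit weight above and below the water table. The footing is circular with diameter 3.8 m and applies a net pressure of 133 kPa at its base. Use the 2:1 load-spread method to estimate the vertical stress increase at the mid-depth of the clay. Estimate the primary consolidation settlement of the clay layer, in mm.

Mid-depth of clay below the ground surface: z = 3.9 + 4.1/2 = 5.95 m.
Total vertical stress at mid-clay: σ_v = 19.8×3.9 + 17.1×2.05 = 112.28 kPa.
Pore pressure: u = 9.81×(5.95 − 0) = 58.37 kPa.
Initial effective stress: σ'_0 = σ_v − u = 112.28 − 58.37 = 53.91 kPa.
Stress increase at mid-clay by the 2:1 spreading method:
Δσ ≈ qD²/(D+z)² = 133×3.8²/(3.8+5.95)² = 20.203 kPa
Final effective stress: σ'_f = σ'_0 + Δσ = 53.91 + 20.203 = 74.113 kPa.
Normally consolidated clay, so the full stress increment lies on the virgin compression line:
S_c = C_c·H/(1+e₀)·log₁₀(σ'_f/σ'_0) = 0.35×4.1/(1+0.73)×log₁₀(74.113/53.91)
    = 0.82948 × 0.13823 = 0.1147 m

S_c ≈ 115 mm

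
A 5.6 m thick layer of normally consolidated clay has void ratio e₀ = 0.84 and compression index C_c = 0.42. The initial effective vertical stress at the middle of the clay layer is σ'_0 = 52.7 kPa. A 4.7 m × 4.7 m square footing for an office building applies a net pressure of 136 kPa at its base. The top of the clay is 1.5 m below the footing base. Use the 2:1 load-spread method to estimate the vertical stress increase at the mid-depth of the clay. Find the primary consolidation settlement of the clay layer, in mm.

Mid-depth of clay below the footing base: z = 1.5 + 5.6/2 = 4.3 m.
Stress increase at mid-clay by the 2:1 spreading method:
Δσ = qBL/((B+z)(L+z)) = 136×4.7×4.7/((4.7+4.3)(4.7+4.3)) = 37.089 kPa
Final effective stress: σ'_f = σ'_0 + Δσ = 52.7 + 37.089 = 89.789 kPa.
Normally consolidated clay, so the full stress increment lies on the virgin compression line:
S_c = C_c·H/(1+e₀)·log₁₀(σ'_f/σ'_0) = 0.42×5.6/(1+0.84)×log₁₀(89.789/52.7)
    = 1.2783 × 0.23141 = 0.2958 m

S_c ≈ 296 mm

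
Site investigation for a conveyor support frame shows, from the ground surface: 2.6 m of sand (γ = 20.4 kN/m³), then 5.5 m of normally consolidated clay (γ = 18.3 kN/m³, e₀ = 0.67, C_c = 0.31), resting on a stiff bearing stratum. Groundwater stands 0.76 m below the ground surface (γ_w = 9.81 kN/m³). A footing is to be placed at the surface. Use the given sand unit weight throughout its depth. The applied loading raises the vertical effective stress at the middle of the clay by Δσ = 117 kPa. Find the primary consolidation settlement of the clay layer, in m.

Mid-depth of clay below the ground surface: z = 2.6 + 5.5/2 = 5.35 m.
Total vertical stress at mid-clay: σ_v = 20.4×2.6 + 18.3×2.75 = 103.37 kPa.
Pore pressure: u = 9.81×(5.35 − 0.76) = 45.028 kPa.
Initial effective stress: σ'_0 = σ_v − u = 103.37 − 45.028 = 58.342 kPa.
Final effective stress: σ'_f = σ'_0 + Δσ = 58.342 + 117 = 175.34 kPa.
Normally consolidated clay, so the full stress increment lies on the virgin compression line:
S_c = C_c·H/(1+e₀)·log₁₀(σ'_f/σ'_0) = 0.31×5.5/(1+0.67)×log₁₀(175.34/58.342)
    = 1.021 × 0.4779 = 0.4879 m

S_c ≈ 0.488 m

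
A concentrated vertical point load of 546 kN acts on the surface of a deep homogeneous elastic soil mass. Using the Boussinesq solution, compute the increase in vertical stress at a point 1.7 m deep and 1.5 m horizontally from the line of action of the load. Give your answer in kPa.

Δσ_z ≈ 21.4 kPa

Boussinesq vertical stress below a point load on an elastic half-space:
Δσ_z = 3P/(2πz²) · [1 + (r/z)²]^(−5/2)
r/z = 1.5/1.7 = 0.88235; [1+(r/z)²]^(−5/2) = 0.23705.
Δσ_z = 3×546/(2π×1.7²) × 0.23705 = 90.206 × 0.23705 = 21.38 kPa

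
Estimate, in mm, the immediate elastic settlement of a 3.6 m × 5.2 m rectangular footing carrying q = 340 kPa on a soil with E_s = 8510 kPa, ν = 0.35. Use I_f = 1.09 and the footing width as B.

S_e ≈ 138 mm

Immediate (elastic) settlement: S_e = q·B·(1−ν²)/E_s · I_f.
S_e = 340 × 3.6 × (1 − 0.35²) / 8510 × 1.09
    = 340 × 3.6 × 0.8775 / 8510 × 1.09
    = 0.1376 m = 137.6 mm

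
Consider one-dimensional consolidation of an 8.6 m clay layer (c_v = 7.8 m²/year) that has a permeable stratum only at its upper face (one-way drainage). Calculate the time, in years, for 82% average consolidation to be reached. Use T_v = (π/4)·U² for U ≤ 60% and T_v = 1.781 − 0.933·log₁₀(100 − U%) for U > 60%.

Drainage path length: H_d = H = 8.6 m (single drainage).
U > 60%: T_v = 1.781 − 0.933·log₁₀(100 − 82) = 0.60983.
t = T_v·H_d²/c_v = 0.60983×8.6²/7.8 = 5.782 years.

t ≈ 5.78 years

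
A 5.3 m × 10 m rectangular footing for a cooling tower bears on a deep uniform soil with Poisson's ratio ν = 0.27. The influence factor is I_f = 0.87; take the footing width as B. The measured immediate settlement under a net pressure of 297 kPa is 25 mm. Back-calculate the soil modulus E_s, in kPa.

S_e = q·B·(1−ν²)/E_s · I_f  ⇒  E_s = q·B·(1−ν²)·I_f / S_e.
E_s = 297 × 5.3 × 0.9271 × 0.87 / 0.025 = 50790 kPa

E_s ≈ 50800 kPa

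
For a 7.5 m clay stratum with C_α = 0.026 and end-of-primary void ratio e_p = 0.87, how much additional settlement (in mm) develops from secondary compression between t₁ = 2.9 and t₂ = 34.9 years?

S_s ≈ 113 mm

Secondary compression: S_s = C_α·H/(1+e_p)·log₁₀(t₂/t₁)
S_s = 0.026×7.5/(1+0.87)×log₁₀(34.9/2.9)
    = 0.1043 × 1.08 = 0.1127 m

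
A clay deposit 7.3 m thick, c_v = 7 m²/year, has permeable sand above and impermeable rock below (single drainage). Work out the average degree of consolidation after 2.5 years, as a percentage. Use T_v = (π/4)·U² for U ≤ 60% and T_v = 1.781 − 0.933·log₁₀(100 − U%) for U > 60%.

U ≈ 63.9 %

Drainage path length: H_d = H = 7.3 m (single drainage).
T_v = c_v·t/H_d² = 7×2.5/7.3² = 0.32839.
T_v = 0.32839 corresponds to the U > 60% branch:
U = 1 − 10^((1.781 − T_v)/0.933)/100 = 0.6395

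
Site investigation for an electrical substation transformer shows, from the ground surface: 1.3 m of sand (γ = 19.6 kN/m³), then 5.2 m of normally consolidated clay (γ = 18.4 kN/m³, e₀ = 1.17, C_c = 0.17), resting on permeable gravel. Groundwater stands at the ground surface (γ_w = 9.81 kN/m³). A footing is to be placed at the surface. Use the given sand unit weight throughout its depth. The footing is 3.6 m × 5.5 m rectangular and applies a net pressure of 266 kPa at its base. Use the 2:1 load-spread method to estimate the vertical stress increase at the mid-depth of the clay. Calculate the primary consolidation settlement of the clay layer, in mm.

Mid-depth of clay below the ground surface: z = 1.3 + 5.2/2 = 3.9 m.
Total vertical stress at mid-clay: σ_v = 19.6×1.3 + 18.4×2.6 = 73.32 kPa.
Pore pressure: u = 9.81×(3.9 − 0) = 38.259 kPa.
Initial effective stress: σ'_0 = σ_v − u = 73.32 − 38.259 = 35.061 kPa.
Stress increase at mid-clay by the 2:1 spreading method:
Δσ = qBL/((B+z)(L+z)) = 266×3.6×5.5/((3.6+3.9)(5.5+3.9)) = 74.706 kPa
Final effective stress: σ'_f = σ'_0 + Δσ = 35.061 + 74.706 = 109.77 kPa.
Normally consolidated clay, so the full stress increment lies on the virgin compression line:
S_c = C_c·H/(1+e₀)·log₁₀(σ'_f/σ'_0) = 0.17×5.2/(1+1.17)×log₁₀(109.77/35.061)
    = 0.40737 × 0.49566 = 0.2019 m

S_c ≈ 202 mm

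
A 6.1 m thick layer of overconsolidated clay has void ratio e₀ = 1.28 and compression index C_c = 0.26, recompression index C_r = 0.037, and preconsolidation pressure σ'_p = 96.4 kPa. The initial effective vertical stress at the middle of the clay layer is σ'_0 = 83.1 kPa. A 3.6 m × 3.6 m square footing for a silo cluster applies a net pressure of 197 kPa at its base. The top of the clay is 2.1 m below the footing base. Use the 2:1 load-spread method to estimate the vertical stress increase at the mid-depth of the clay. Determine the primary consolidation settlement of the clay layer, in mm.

Mid-depth of clay below the footing base: z = 2.1 + 6.1/2 = 5.15 m.
Stress increase at mid-clay by the 2:1 spreading method:
Δσ = qBL/((B+z)(L+z)) = 197×3.6×3.6/((3.6+5.15)(3.6+5.15)) = 33.347 kPa
Final effective stress: σ'_f = 83.1 + 33.347 = 116.45 kPa.
σ'_f = 116.45 > σ'_p = 96.4 kPa, so the stress path crosses the preconsolidation pressure — recompression up to σ'_p, then virgin compression beyond:
S_c = H/(1+e₀)·[C_r·log₁₀(σ'_p/σ'_0) + C_c·log₁₀(σ'_f/σ'_p)]
    = 6.1/2.28 × [0.037×log₁₀(96.4/83.1) + 0.26×log₁₀(116.45/96.4)]
    = 2.6754 × [0.0023856 + 0.021336] = 0.06346 m

S_c ≈ 63.5 mm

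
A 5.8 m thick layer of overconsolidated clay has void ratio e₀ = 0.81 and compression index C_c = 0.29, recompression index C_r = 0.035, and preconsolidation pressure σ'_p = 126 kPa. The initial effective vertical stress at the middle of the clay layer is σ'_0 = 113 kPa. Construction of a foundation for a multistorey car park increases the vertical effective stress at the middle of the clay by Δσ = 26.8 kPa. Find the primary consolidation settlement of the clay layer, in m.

S_c ≈ 0.0472 m

Final effective stress: σ'_f = 113 + 26.8 = 139.8 kPa.
σ'_f = 139.8 > σ'_p = 126 kPa, so the stress path crosses the preconsolidation pressure — recompression up to σ'_p, then virgin compression beyond:
S_c = H/(1+e₀)·[C_r·log₁₀(σ'_p/σ'_0) + C_c·log₁₀(σ'_f/σ'_p)]
    = 5.8/1.81 × [0.035×log₁₀(126/113) + 0.29×log₁₀(139.8/126)]
    = 3.2044 × [0.0016552 + 0.01309] = 0.04725 m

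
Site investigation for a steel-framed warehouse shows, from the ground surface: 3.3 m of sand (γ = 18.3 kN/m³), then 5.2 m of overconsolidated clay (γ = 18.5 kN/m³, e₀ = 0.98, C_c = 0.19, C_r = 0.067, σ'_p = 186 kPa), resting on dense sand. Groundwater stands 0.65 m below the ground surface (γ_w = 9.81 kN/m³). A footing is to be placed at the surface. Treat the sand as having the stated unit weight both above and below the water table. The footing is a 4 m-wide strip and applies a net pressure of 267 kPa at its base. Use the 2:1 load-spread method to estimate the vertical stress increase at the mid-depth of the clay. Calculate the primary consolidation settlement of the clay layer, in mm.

Mid-depth of clay below the ground surface: z = 3.3 + 5.2/2 = 5.9 m.
Total vertical stress at mid-clay: σ_v = 18.3×3.3 + 18.5×2.6 = 108.49 kPa.
Pore pressure: u = 9.81×(5.9 − 0.65) = 51.503 kPa.
Initial effective stress: σ'_0 = σ_v − u = 108.49 − 51.503 = 56.987 kPa.
Stress increase at mid-clay by the 2:1 spreading method:
Δσ = qB/(B+z) = 267×4/(4+5.9) = 107.88 kPa
Final effective stress: σ'_f = 56.987 + 107.88 = 164.87 kPa.
σ'_f = 164.87 ≤ σ'_p = 186 kPa, so the clay remains overconsolidated and only the recompression index applies:
S_c = C_r·H/(1+e₀)·log₁₀(σ'_f/σ'_0) = 0.067×5.2/1.98×log₁₀(164.87/56.987)
    = 0.17596 × 0.46137 = 0.08118 m

S_c ≈ 81.2 mm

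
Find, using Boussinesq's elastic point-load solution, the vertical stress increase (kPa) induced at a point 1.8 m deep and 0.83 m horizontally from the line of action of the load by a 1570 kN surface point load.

Boussinesq vertical stress below a point load on an elastic half-space:
Δσ_z = 3P/(2πz²) · [1 + (r/z)²]^(−5/2)
r/z = 0.83/1.8 = 0.46111; [1+(r/z)²]^(−5/2) = 0.61757.
Δσ_z = 3×1570/(2π×1.8²) × 0.61757 = 231.36 × 0.61757 = 142.9 kPa

Δσ_z ≈ 143 kPa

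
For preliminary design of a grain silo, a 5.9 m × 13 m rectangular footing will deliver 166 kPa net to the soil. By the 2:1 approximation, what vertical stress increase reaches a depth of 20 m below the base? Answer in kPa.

By the 2:1 method the load spreads at 1 horizontal : 2 vertical, so at depth z the loaded area has grown by z in each plan dimension:
Δσ = qBL/((B+z)(L+z)) = 166×5.9×13/((5.9+20)(13+20)) = 14.897 kPa

Δσ_z ≈ 14.9 kPa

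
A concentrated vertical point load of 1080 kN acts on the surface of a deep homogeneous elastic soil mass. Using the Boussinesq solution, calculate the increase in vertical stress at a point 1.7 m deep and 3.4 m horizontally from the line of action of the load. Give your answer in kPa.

Boussinesq vertical stress below a point load on an elastic half-space:
Δσ_z = 3P/(2πz²) · [1 + (r/z)²]^(−5/2)
r/z = 3.4/1.7 = 2; [1+(r/z)²]^(−5/2) = 0.017889.
Δσ_z = 3×1080/(2π×1.7²) × 0.017889 = 178.43 × 0.017889 = 3.192 kPa

Δσ_z ≈ 3.19 kPa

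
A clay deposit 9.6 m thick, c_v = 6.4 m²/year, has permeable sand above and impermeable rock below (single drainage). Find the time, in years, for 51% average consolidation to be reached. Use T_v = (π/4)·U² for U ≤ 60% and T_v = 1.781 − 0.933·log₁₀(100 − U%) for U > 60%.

Drainage path length: H_d = H = 9.6 m (single drainage).
U ≤ 60%: T_v = (π/4)·U² = (π/4)×0.51² = 0.20428.
t = T_v·H_d²/c_v = 0.20428×9.6²/6.4 = 2.942 years.

t ≈ 2.94 years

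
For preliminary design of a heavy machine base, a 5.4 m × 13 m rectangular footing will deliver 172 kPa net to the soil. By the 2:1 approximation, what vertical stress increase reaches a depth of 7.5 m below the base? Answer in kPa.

By the 2:1 method the load spreads at 1 horizontal : 2 vertical, so at depth z the loaded area has grown by z in each plan dimension:
Δσ = qBL/((B+z)(L+z)) = 172×5.4×13/((5.4+7.5)(13+7.5)) = 45.659 kPa

Δσ_z ≈ 45.7 kPa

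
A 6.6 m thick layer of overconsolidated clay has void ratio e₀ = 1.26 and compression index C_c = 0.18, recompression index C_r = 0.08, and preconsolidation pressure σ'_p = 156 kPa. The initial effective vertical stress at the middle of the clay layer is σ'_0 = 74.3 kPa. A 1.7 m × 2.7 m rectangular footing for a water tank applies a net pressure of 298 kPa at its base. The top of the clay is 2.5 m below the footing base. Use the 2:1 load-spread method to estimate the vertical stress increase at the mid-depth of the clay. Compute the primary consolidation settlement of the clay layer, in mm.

S_c ≈ 25.7 mm

Mid-depth of clay below the footing base: z = 2.5 + 6.6/2 = 5.8 m.
Stress increase at mid-clay by the 2:1 spreading method:
Δσ = qBL/((B+z)(L+z)) = 298×1.7×2.7/((1.7+5.8)(2.7+5.8)) = 21.456 kPa
Final effective stress: σ'_f = 74.3 + 21.456 = 95.756 kPa.
σ'_f = 95.756 ≤ σ'_p = 156 kPa, so the clay remains overconsolidated and only the recompression index applies:
S_c = C_r·H/(1+e₀)·log₁₀(σ'_f/σ'_0) = 0.08×6.6/2.26×log₁₀(95.756/74.3)
    = 0.23363 × 0.11018 = 0.02574 m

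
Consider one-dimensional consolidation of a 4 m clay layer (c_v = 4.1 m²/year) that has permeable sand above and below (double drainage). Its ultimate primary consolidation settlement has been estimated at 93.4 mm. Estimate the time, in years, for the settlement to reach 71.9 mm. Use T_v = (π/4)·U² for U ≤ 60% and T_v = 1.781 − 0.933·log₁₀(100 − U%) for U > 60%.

Drainage path length: H_d = H/2 = 2 m (double drainage).
U = S(t)/S_ult = 71.9/93.4 = 0.7698.
U > 60%: T_v = 1.781 − 0.933·log₁₀(100 − 76.981) = 0.51017.
t = T_v·H_d²/c_v = 0.51017×2²/4.1 = 0.4977 years.

t ≈ 0.498 years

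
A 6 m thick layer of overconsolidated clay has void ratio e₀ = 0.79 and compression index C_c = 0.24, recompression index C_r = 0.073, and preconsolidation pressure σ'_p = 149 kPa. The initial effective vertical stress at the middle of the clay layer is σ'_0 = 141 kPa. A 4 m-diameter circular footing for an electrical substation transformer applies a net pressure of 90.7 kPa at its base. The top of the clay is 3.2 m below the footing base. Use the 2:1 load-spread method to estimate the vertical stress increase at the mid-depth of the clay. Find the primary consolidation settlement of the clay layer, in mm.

S_c ≈ 19.5 mm

Mid-depth of clay below the footing base: z = 3.2 + 6/2 = 6.2 m.
Stress increase at mid-clay by the 2:1 spreading method:
Δσ ≈ qD²/(D+z)² = 90.7×4²/(4+6.2)² = 13.948 kPa
Final effective stress: σ'_f = 141 + 13.948 = 154.95 kPa.
σ'_f = 154.95 > σ'_p = 149 kPa, so the stress path crosses the preconsolidation pressure — recompression up to σ'_p, then virgin compression beyond:
S_c = H/(1+e₀)·[C_r·log₁₀(σ'_p/σ'_0) + C_c·log₁₀(σ'_f/σ'_p)]
    = 6/1.79 × [0.073×log₁₀(149/141) + 0.24×log₁₀(154.95/149)]
    = 3.352 × [0.0017496 + 0.0040813] = 0.01955 m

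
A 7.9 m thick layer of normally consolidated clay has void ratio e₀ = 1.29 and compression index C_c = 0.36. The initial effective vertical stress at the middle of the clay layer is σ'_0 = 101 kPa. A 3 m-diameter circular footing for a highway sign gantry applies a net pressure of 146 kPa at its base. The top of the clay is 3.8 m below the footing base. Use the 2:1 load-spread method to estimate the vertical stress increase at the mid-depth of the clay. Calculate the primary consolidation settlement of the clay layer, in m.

S_c ≈ 0.0575 m

Mid-depth of clay below the footing base: z = 3.8 + 7.9/2 = 7.75 m.
Stress increase at mid-clay by the 2:1 spreading method:
Δσ ≈ qD²/(D+z)² = 146×3²/(3+7.75)² = 11.37 kPa
Final effective stress: σ'_f = σ'_0 + Δσ = 101 + 11.37 = 112.37 kPa.
Normally consolidated clay, so the full stress increment lies on the virgin compression line:
S_c = C_c·H/(1+e₀)·log₁₀(σ'_f/σ'_0) = 0.36×7.9/(1+1.29)×log₁₀(112.37/101)
    = 1.2419 × 0.046329 = 0.05754 m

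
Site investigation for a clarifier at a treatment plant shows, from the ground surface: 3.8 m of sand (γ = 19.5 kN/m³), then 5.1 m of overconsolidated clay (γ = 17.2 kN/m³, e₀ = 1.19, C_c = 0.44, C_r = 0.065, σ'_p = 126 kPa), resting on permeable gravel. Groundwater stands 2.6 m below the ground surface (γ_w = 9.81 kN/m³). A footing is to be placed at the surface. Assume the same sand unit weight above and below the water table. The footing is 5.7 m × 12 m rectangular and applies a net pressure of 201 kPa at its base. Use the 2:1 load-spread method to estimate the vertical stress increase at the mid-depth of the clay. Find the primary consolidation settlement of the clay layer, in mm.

S_c ≈ 86.3 mm

Mid-depth of clay below the ground surface: z = 3.8 + 5.1/2 = 6.35 m.
Total vertical stress at mid-clay: σ_v = 19.5×3.8 + 17.2×2.55 = 117.96 kPa.
Pore pressure: u = 9.81×(6.35 − 2.6) = 36.788 kPa.
Initial effective stress: σ'_0 = σ_v − u = 117.96 − 36.788 = 81.172 kPa.
Stress increase at mid-clay by the 2:1 spreading method:
Δσ = qBL/((B+z)(L+z)) = 201×5.7×12/((5.7+6.35)(12+6.35)) = 62.177 kPa
Final effective stress: σ'_f = 81.172 + 62.177 = 143.35 kPa.
σ'_f = 143.35 > σ'_p = 126 kPa, so the stress path crosses the preconsolidation pressure — recompression up to σ'_p, then virgin compression beyond:
S_c = H/(1+e₀)·[C_r·log₁₀(σ'_p/σ'_0) + C_c·log₁₀(σ'_f/σ'_p)]
    = 5.1/2.19 × [0.065×log₁₀(126/81.172) + 0.44×log₁₀(143.35/126)]
    = 2.3288 × [0.012413 + 0.024652] = 0.08632 m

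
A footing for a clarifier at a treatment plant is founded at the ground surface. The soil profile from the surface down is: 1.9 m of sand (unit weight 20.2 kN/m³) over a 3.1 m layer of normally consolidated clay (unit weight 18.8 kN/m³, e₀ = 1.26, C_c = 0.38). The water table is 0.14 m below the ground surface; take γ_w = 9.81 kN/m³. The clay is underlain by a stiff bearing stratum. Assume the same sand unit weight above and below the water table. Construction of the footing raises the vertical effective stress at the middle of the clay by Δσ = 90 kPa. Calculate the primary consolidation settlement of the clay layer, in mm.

Mid-depth of clay below the ground surface: z = 1.9 + 3.1/2 = 3.45 m.
Total vertical stress at mid-clay: σ_v = 20.2×1.9 + 18.8×1.55 = 67.52 kPa.
Pore pressure: u = 9.81×(3.45 − 0.14) = 32.471 kPa.
Initial effective stress: σ'_0 = σ_v − u = 67.52 − 32.471 = 35.049 kPa.
Final effective stress: σ'_f = σ'_0 + Δσ = 35.049 + 90 = 125.05 kPa.
Normally consolidated clay, so the full stress increment lies on the virgin compression line:
S_c = C_c·H/(1+e₀)·log₁₀(σ'_f/σ'_0) = 0.38×3.1/(1+1.26)×log₁₀(125.05/35.049)
    = 0.52124 × 0.55241 = 0.2879 m

S_c ≈ 288 mm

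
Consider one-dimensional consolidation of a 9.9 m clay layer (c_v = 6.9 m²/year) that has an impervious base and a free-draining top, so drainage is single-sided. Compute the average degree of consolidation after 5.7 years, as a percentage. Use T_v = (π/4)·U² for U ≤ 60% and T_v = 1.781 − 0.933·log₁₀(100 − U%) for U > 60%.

Drainage path length: H_d = H = 9.9 m (single drainage).
T_v = c_v·t/H_d² = 6.9×5.7/9.9² = 0.40129.
T_v = 0.40129 corresponds to the U > 60% branch:
U = 1 − 10^((1.781 − T_v)/0.933)/100 = 0.6988

U ≈ 69.9 %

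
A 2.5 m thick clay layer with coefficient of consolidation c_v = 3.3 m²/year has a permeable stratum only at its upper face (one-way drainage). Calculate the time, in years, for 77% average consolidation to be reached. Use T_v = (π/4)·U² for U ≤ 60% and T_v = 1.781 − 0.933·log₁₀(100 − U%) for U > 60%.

Drainage path length: H_d = H = 2.5 m (single drainage).
U > 60%: T_v = 1.781 − 0.933·log₁₀(100 − 77) = 0.51051.
t = T_v·H_d²/c_v = 0.51051×2.5²/3.3 = 0.9669 years.

t ≈ 0.967 years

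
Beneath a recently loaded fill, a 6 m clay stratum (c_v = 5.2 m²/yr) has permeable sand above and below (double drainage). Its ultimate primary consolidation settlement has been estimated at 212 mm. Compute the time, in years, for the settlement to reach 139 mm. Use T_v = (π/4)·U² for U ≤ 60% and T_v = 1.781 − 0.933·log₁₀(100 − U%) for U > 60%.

t ≈ 0.601 years

Drainage path length: H_d = H/2 = 3 m (double drainage).
U = S(t)/S_ult = 139/212 = 0.6557.
U > 60%: T_v = 1.781 − 0.933·log₁₀(100 − 65.566) = 0.34699.
t = T_v·H_d²/c_v = 0.34699×3²/5.2 = 0.6006 years.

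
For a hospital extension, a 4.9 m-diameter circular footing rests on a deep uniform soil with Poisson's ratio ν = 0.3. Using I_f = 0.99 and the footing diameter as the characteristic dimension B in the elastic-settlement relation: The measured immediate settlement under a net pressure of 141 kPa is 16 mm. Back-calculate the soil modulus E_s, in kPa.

S_e = q·B·(1−ν²)/E_s · I_f  ⇒  E_s = q·B·(1−ν²)·I_f / S_e.
E_s = 141 × 4.9 × 0.91 × 0.99 / 0.016 = 38900 kPa

E_s ≈ 38900 kPa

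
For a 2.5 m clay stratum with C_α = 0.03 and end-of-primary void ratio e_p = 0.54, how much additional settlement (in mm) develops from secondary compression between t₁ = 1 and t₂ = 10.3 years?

Secondary compression: S_s = C_α·H/(1+e_p)·log₁₀(t₂/t₁)
S_s = 0.03×2.5/(1+0.54)×log₁₀(10.3/1)
    = 0.0487 × 1.013 = 0.04933 m

S_s ≈ 49.3 mm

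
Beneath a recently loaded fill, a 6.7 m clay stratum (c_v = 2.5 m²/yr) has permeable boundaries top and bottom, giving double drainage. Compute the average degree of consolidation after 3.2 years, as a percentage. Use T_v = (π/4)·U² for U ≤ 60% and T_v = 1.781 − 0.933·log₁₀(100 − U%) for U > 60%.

Drainage path length: H_d = H/2 = 3.35 m (double drainage).
T_v = c_v·t/H_d² = 2.5×3.2/3.35² = 0.71285.
T_v = 0.71285 corresponds to the U > 60% branch:
U = 1 − 10^((1.781 − T_v)/0.933)/100 = 0.8604

U ≈ 86 %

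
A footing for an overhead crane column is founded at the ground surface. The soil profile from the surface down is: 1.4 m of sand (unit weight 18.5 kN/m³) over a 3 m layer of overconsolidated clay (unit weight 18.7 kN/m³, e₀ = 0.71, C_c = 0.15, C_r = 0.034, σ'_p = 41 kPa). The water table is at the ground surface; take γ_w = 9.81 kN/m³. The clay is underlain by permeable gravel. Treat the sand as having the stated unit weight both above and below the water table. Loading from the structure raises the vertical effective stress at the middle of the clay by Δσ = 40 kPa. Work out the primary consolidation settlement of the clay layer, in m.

S_c ≈ 0.0658 m

Mid-depth of clay below the ground surface: z = 1.4 + 3/2 = 2.9 m.
Total vertical stress at mid-clay: σ_v = 18.5×1.4 + 18.7×1.5 = 53.95 kPa.
Pore pressure: u = 9.81×(2.9 − 0) = 28.449 kPa.
Initial effective stress: σ'_0 = σ_v − u = 53.95 − 28.449 = 25.501 kPa.
Final effective stress: σ'_f = 25.501 + 40 = 65.501 kPa.
σ'_f = 65.501 > σ'_p = 41 kPa, so the stress path crosses the preconsolidation pressure — recompression up to σ'_p, then virgin compression beyond:
S_c = H/(1+e₀)·[C_r·log₁₀(σ'_p/σ'_0) + C_c·log₁₀(σ'_f/σ'_p)]
    = 3/1.71 × [0.034×log₁₀(41/25.501) + 0.15×log₁₀(65.501/41)]
    = 1.7544 × [0.0070117 + 0.03052] = 0.06585 m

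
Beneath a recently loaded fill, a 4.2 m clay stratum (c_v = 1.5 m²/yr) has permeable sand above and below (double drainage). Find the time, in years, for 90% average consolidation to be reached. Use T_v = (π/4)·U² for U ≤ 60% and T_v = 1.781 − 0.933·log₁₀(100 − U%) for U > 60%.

Drainage path length: H_d = H/2 = 2.1 m (double drainage).
U > 60%: T_v = 1.781 − 0.933·log₁₀(100 − 90) = 0.848.
t = T_v·H_d²/c_v = 0.848×2.1²/1.5 = 2.493 years.

t ≈ 2.49 years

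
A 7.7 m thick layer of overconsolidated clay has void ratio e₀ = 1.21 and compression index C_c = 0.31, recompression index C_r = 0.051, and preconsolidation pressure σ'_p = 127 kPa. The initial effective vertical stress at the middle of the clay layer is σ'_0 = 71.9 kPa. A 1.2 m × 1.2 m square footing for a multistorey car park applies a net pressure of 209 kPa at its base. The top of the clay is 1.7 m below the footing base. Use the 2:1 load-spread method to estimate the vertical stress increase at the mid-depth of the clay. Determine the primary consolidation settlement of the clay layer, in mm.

Mid-depth of clay below the footing base: z = 1.7 + 7.7/2 = 5.55 m.
Stress increase at mid-clay by the 2:1 spreading method:
Δσ = qBL/((B+z)(L+z)) = 209×1.2×1.2/((1.2+5.55)(1.2+5.55)) = 6.6054 kPa
Final effective stress: σ'_f = 71.9 + 6.6054 = 78.505 kPa.
σ'_f = 78.505 ≤ σ'_p = 127 kPa, so the clay remains overconsolidated and only the recompression index applies:
S_c = C_r·H/(1+e₀)·log₁₀(σ'_f/σ'_0) = 0.051×7.7/2.21×log₁₀(78.505/71.9)
    = 0.17769 × 0.038168 = 0.006782 m

S_c ≈ 6.78 mm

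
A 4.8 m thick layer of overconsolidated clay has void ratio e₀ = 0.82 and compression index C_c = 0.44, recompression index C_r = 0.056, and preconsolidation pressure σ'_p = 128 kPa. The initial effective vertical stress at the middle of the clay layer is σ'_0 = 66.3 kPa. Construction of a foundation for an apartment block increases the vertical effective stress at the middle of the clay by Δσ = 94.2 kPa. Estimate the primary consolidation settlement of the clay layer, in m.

Final effective stress: σ'_f = 66.3 + 94.2 = 160.5 kPa.
σ'_f = 160.5 > σ'_p = 128 kPa, so the stress path crosses the preconsolidation pressure — recompression up to σ'_p, then virgin compression beyond:
S_c = H/(1+e₀)·[C_r·log₁₀(σ'_p/σ'_0) + C_c·log₁₀(σ'_f/σ'_p)]
    = 4.8/1.82 × [0.056×log₁₀(128/66.3) + 0.44×log₁₀(160.5/128)]
    = 2.6374 × [0.015999 + 0.043237] = 0.1562 m

S_c ≈ 0.156 m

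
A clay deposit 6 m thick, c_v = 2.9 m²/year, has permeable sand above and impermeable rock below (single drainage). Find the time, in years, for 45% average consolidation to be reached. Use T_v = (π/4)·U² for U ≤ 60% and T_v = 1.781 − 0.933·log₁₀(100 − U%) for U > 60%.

t ≈ 1.97 years

Drainage path length: H_d = H = 6 m (single drainage).
U ≤ 60%: T_v = (π/4)·U² = (π/4)×0.45² = 0.15904.
t = T_v·H_d²/c_v = 0.15904×6²/2.9 = 1.974 years.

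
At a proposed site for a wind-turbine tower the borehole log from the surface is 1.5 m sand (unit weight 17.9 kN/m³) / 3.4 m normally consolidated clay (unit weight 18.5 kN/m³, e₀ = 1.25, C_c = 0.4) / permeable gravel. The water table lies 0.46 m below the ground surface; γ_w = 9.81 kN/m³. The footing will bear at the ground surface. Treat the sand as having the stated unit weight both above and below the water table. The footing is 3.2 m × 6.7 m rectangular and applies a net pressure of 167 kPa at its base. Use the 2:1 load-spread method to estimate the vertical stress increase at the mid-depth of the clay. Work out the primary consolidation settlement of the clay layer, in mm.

S_c ≈ 270 mm

Mid-depth of clay below the ground surface: z = 1.5 + 3.4/2 = 3.2 m.
Total vertical stress at mid-clay: σ_v = 17.9×1.5 + 18.5×1.7 = 58.3 kPa.
Pore pressure: u = 9.81×(3.2 − 0.46) = 26.879 kPa.
Initial effective stress: σ'_0 = σ_v − u = 58.3 − 26.879 = 31.421 kPa.
Stress increase at mid-clay by the 2:1 spreading method:
Δσ = qBL/((B+z)(L+z)) = 167×3.2×6.7/((3.2+3.2)(6.7+3.2)) = 56.51 kPa
Final effective stress: σ'_f = σ'_0 + Δσ = 31.421 + 56.51 = 87.931 kPa.
Normally consolidated clay, so the full stress increment lies on the virgin compression line:
S_c = C_c·H/(1+e₀)·log₁₀(σ'_f/σ'_0) = 0.4×3.4/(1+1.25)×log₁₀(87.931/31.421)
    = 0.60444 × 0.44692 = 0.2701 m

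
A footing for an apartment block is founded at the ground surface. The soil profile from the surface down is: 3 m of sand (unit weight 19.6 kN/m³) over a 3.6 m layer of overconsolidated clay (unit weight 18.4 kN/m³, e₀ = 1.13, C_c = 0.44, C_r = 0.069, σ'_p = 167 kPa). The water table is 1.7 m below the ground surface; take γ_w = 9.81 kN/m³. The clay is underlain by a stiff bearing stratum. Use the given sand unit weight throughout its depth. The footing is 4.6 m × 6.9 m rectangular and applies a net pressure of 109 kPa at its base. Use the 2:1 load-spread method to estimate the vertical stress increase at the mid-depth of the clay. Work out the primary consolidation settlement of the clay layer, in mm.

S_c ≈ 20.9 mm

Mid-depth of clay below the ground surface: z = 3 + 3.6/2 = 4.8 m.
Total vertical stress at mid-clay: σ_v = 19.6×3 + 18.4×1.8 = 91.92 kPa.
Pore pressure: u = 9.81×(4.8 − 1.7) = 30.411 kPa.
Initial effective stress: σ'_0 = σ_v − u = 91.92 − 30.411 = 61.509 kPa.
Stress increase at mid-clay by the 2:1 spreading method:
Δσ = qBL/((B+z)(L+z)) = 109×4.6×6.9/((4.6+4.8)(6.9+4.8)) = 31.457 kPa
Final effective stress: σ'_f = 61.509 + 31.457 = 92.966 kPa.
σ'_f = 92.966 ≤ σ'_p = 167 kPa, so the clay remains overconsolidated and only the recompression index applies:
S_c = C_r·H/(1+e₀)·log₁₀(σ'_f/σ'_0) = 0.069×3.6/2.13×log₁₀(92.966/61.509)
    = 0.11662 × 0.17939 = 0.02092 m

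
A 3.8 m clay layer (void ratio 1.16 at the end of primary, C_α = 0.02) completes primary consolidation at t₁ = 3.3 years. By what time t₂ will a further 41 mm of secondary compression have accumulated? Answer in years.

t₂ ≈ 48.3 years

S_s = C_α·H/(1+e_p)·log₁₀(t₂/t₁) ⇒ log₁₀(t₂/t₁) = S_s·(1+e_p)/(C_α·H).
log₁₀(t₂/t₁) = 0.041 × (1+1.16) / (0.02×3.8) = 1.165
t₂ = t₁ × 10^1.165 = 3.3 × 14.63 = 48.28 years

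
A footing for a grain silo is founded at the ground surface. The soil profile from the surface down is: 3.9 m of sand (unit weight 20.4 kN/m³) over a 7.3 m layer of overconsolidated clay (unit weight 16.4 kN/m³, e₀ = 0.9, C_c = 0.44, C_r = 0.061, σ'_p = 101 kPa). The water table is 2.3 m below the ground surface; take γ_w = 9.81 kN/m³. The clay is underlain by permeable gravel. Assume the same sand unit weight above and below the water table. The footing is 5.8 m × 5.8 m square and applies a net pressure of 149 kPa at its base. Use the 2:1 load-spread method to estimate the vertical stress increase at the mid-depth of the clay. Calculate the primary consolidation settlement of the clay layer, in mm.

S_c ≈ 116 mm

Mid-depth of clay below the ground surface: z = 3.9 + 7.3/2 = 7.55 m.
Total vertical stress at mid-clay: σ_v = 20.4×3.9 + 16.4×3.65 = 139.42 kPa.
Pore pressure: u = 9.81×(7.55 − 2.3) = 51.503 kPa.
Initial effective stress: σ'_0 = σ_v − u = 139.42 − 51.503 = 87.917 kPa.
Stress increase at mid-clay by the 2:1 spreading method:
Δσ = qBL/((B+z)(L+z)) = 149×5.8×5.8/((5.8+7.55)(5.8+7.55)) = 28.124 kPa
Final effective stress: σ'_f = 87.917 + 28.124 = 116.04 kPa.
σ'_f = 116.04 > σ'_p = 101 kPa, so the stress path crosses the preconsolidation pressure — recompression up to σ'_p, then virgin compression beyond:
S_c = H/(1+e₀)·[C_r·log₁₀(σ'_p/σ'_0) + C_c·log₁₀(σ'_f/σ'_p)]
    = 7.3/1.9 × [0.061×log₁₀(101/87.917) + 0.44×log₁₀(116.04/101)]
    = 3.8421 × [0.0036752 + 0.026526] = 0.116 m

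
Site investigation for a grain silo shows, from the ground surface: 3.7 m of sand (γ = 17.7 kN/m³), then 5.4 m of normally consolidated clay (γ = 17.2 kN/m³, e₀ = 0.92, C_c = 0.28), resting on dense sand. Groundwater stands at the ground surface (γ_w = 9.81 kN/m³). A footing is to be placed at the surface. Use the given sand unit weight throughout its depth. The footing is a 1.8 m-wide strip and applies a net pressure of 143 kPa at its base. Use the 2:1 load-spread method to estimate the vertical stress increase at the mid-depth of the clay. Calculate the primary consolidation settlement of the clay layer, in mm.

S_c ≈ 169 mm

Mid-depth of clay below the ground surface: z = 3.7 + 5.4/2 = 6.4 m.
Total vertical stress at mid-clay: σ_v = 17.7×3.7 + 17.2×2.7 = 111.93 kPa.
Pore pressure: u = 9.81×(6.4 − 0) = 62.784 kPa.
Initial effective stress: σ'_0 = σ_v − u = 111.93 − 62.784 = 49.146 kPa.
Stress increase at mid-clay by the 2:1 spreading method:
Δσ = qB/(B+z) = 143×1.8/(1.8+6.4) = 31.39 kPa
Final effective stress: σ'_f = σ'_0 + Δσ = 49.146 + 31.39 = 80.536 kPa.
Normally consolidated clay, so the full stress increment lies on the virgin compression line:
S_c = C_c·H/(1+e₀)·log₁₀(σ'_f/σ'_0) = 0.28×5.4/(1+0.92)×log₁₀(80.536/49.146)
    = 0.7875 × 0.2145 = 0.1689 m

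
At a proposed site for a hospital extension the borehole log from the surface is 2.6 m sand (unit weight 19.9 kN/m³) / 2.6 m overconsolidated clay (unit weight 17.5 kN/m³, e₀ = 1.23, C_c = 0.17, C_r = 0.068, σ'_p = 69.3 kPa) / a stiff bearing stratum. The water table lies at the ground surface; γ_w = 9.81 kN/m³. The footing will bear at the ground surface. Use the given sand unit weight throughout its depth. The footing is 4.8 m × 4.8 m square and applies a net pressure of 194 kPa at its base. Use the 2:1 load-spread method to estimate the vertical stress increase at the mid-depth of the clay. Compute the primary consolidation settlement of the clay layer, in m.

S_c ≈ 0.0497 m

Mid-depth of clay below the ground surface: z = 2.6 + 2.6/2 = 3.9 m.
Total vertical stress at mid-clay: σ_v = 19.9×2.6 + 17.5×1.3 = 74.49 kPa.
Pore pressure: u = 9.81×(3.9 − 0) = 38.259 kPa.
Initial effective stress: σ'_0 = σ_v − u = 74.49 − 38.259 = 36.231 kPa.
Stress increase at mid-clay by the 2:1 spreading method:
Δσ = qBL/((B+z)(L+z)) = 194×4.8×4.8/((4.8+3.9)(4.8+3.9)) = 59.054 kPa
Final effective stress: σ'_f = 36.231 + 59.054 = 95.285 kPa.
σ'_f = 95.285 > σ'_p = 69.3 kPa, so the stress path crosses the preconsolidation pressure — recompression up to σ'_p, then virgin compression beyond:
S_c = H/(1+e₀)·[C_r·log₁₀(σ'_p/σ'_0) + C_c·log₁₀(σ'_f/σ'_p)]
    = 2.6/2.23 × [0.068×log₁₀(69.3/36.231) + 0.17×log₁₀(95.285/69.3)]
    = 1.1659 × [0.019152 + 0.02351] = 0.04974 m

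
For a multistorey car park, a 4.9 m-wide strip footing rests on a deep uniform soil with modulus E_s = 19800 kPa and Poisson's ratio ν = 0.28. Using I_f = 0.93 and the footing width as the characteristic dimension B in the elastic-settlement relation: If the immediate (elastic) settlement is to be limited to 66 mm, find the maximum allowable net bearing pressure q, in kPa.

q ≈ 311 kPa

S_e = q·B·(1−ν²)/E_s · I_f  ⇒  q = S_e·E_s / (B·(1−ν²)·I_f).
q = 0.066 × 19800 / (4.9 × 0.9216 × 0.93) = 311.2 kPa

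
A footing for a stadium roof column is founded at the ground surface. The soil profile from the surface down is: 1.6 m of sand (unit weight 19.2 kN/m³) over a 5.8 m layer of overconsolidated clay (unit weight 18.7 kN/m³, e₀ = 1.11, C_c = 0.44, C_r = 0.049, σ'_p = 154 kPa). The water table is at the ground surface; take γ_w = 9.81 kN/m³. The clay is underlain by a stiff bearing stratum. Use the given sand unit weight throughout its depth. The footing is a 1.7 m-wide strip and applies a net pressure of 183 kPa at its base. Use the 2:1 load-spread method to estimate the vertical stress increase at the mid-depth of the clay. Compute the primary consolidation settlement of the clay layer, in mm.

S_c ≈ 46.9 mm

Mid-depth of clay below the ground surface: z = 1.6 + 5.8/2 = 4.5 m.
Total vertical stress at mid-clay: σ_v = 19.2×1.6 + 18.7×2.9 = 84.95 kPa.
Pore pressure: u = 9.81×(4.5 − 0) = 44.145 kPa.
Initial effective stress: σ'_0 = σ_v − u = 84.95 − 44.145 = 40.805 kPa.
Stress increase at mid-clay by the 2:1 spreading method:
Δσ = qB/(B+z) = 183×1.7/(1.7+4.5) = 50.177 kPa
Final effective stress: σ'_f = 40.805 + 50.177 = 90.982 kPa.
σ'_f = 90.982 ≤ σ'_p = 154 kPa, so the clay remains overconsolidated and only the recompression index applies:
S_c = C_r·H/(1+e₀)·log₁₀(σ'_f/σ'_0) = 0.049×5.8/2.11×log₁₀(90.982/40.805)
    = 0.13469 × 0.34824 = 0.0469 m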